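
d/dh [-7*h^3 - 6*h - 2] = -21*h^2 - 6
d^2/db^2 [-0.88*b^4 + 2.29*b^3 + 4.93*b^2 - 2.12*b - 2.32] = -10.56*b^2 + 13.74*b + 9.86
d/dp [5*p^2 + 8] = 10*p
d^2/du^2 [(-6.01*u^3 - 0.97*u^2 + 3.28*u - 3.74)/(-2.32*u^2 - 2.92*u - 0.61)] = (-5.6843418860808e-14*u^5 - 1.70530256582424e-13*u^4 + 37.0257439999999*u^3 + 176.774664*u^2 + 193.286598*u + 65.598322)/(12.487168*u^6 + 47.149824*u^5 + 69.193536*u^4 + 49.691392*u^3 + 18.193128*u^2 + 3.259596*u + 0.226981)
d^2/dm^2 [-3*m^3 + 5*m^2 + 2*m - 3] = 10 - 18*m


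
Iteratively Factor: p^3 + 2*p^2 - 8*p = (p + 4)*(p^2 - 2*p) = (p - 2)*(p + 4)*(p)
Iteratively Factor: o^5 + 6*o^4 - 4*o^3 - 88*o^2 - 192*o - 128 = (o + 2)*(o^4 + 4*o^3 - 12*o^2 - 64*o - 64) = (o + 2)*(o + 4)*(o^3 - 12*o - 16) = (o + 2)^2*(o + 4)*(o^2 - 2*o - 8) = (o - 4)*(o + 2)^2*(o + 4)*(o + 2)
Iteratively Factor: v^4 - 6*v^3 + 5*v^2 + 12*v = (v)*(v^3 - 6*v^2 + 5*v + 12) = v*(v - 3)*(v^2 - 3*v - 4) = v*(v - 3)*(v + 1)*(v - 4)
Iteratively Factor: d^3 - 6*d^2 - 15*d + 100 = (d - 5)*(d^2 - d - 20) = (d - 5)^2*(d + 4)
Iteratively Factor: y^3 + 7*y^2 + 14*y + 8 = (y + 2)*(y^2 + 5*y + 4) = (y + 2)*(y + 4)*(y + 1)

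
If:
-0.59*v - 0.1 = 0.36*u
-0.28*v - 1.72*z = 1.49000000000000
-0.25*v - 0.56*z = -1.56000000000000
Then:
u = -21.38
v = 12.88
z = -2.96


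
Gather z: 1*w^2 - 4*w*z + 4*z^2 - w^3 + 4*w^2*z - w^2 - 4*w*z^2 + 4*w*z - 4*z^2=-w^3 + 4*w^2*z - 4*w*z^2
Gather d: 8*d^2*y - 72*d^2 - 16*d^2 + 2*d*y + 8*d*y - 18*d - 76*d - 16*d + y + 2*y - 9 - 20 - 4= d^2*(8*y - 88) + d*(10*y - 110) + 3*y - 33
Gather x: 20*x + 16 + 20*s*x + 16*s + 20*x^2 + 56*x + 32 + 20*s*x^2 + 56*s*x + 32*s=48*s + x^2*(20*s + 20) + x*(76*s + 76) + 48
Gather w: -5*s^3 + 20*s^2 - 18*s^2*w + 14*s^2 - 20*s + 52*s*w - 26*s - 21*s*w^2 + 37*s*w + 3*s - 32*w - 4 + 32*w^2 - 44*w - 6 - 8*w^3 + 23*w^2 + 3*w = -5*s^3 + 34*s^2 - 43*s - 8*w^3 + w^2*(55 - 21*s) + w*(-18*s^2 + 89*s - 73) - 10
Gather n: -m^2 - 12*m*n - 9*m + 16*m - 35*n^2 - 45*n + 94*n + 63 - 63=-m^2 + 7*m - 35*n^2 + n*(49 - 12*m)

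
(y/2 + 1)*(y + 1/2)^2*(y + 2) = y^4/2 + 5*y^3/2 + 33*y^2/8 + 5*y/2 + 1/2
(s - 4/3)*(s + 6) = s^2 + 14*s/3 - 8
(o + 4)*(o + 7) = o^2 + 11*o + 28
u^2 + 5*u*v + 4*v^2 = (u + v)*(u + 4*v)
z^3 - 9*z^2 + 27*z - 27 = (z - 3)^3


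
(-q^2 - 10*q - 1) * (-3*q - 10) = 3*q^3 + 40*q^2 + 103*q + 10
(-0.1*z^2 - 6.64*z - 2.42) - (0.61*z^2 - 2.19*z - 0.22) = -0.71*z^2 - 4.45*z - 2.2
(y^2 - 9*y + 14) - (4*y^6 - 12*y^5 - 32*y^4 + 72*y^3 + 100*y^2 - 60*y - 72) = -4*y^6 + 12*y^5 + 32*y^4 - 72*y^3 - 99*y^2 + 51*y + 86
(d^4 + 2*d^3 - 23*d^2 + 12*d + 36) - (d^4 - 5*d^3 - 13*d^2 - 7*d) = 7*d^3 - 10*d^2 + 19*d + 36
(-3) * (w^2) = -3*w^2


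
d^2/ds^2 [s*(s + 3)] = 2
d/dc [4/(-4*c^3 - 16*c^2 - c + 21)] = 4*(12*c^2 + 32*c + 1)/(4*c^3 + 16*c^2 + c - 21)^2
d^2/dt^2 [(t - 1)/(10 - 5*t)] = -2/(5*(t - 2)^3)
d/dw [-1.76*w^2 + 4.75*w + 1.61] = 4.75 - 3.52*w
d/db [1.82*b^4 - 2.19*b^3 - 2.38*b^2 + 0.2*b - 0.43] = 7.28*b^3 - 6.57*b^2 - 4.76*b + 0.2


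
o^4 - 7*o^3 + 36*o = o*(o - 6)*(o - 3)*(o + 2)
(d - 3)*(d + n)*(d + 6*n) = d^3 + 7*d^2*n - 3*d^2 + 6*d*n^2 - 21*d*n - 18*n^2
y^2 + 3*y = y*(y + 3)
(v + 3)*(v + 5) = v^2 + 8*v + 15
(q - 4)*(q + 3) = q^2 - q - 12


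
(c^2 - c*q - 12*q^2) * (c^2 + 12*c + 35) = c^4 - c^3*q + 12*c^3 - 12*c^2*q^2 - 12*c^2*q + 35*c^2 - 144*c*q^2 - 35*c*q - 420*q^2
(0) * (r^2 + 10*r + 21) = 0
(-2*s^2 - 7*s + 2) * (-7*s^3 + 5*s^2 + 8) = 14*s^5 + 39*s^4 - 49*s^3 - 6*s^2 - 56*s + 16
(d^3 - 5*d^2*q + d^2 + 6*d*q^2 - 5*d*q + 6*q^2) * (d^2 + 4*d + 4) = d^5 - 5*d^4*q + 5*d^4 + 6*d^3*q^2 - 25*d^3*q + 8*d^3 + 30*d^2*q^2 - 40*d^2*q + 4*d^2 + 48*d*q^2 - 20*d*q + 24*q^2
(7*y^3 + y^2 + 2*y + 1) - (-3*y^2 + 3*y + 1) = 7*y^3 + 4*y^2 - y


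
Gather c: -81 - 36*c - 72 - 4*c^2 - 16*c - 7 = -4*c^2 - 52*c - 160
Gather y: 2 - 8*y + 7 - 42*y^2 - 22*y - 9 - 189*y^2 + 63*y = -231*y^2 + 33*y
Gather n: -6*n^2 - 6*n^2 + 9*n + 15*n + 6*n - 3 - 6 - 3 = -12*n^2 + 30*n - 12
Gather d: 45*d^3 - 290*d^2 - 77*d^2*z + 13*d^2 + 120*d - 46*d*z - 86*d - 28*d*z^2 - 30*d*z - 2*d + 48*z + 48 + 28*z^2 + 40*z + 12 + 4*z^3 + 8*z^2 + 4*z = 45*d^3 + d^2*(-77*z - 277) + d*(-28*z^2 - 76*z + 32) + 4*z^3 + 36*z^2 + 92*z + 60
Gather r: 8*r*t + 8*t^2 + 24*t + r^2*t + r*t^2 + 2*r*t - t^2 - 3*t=r^2*t + r*(t^2 + 10*t) + 7*t^2 + 21*t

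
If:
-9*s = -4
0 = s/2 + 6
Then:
No Solution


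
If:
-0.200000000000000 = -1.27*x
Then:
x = 0.16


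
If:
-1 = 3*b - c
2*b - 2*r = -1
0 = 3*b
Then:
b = 0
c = 1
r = 1/2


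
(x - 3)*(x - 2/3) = x^2 - 11*x/3 + 2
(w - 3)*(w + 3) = w^2 - 9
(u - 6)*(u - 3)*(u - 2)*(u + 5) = u^4 - 6*u^3 - 19*u^2 + 144*u - 180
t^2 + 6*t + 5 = (t + 1)*(t + 5)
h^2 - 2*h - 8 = (h - 4)*(h + 2)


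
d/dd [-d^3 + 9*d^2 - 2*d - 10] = -3*d^2 + 18*d - 2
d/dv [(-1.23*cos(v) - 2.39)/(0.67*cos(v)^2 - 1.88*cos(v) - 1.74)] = (-0.8241*cos(v)^2 - 3.2026*cos(v) + 2.353)*sin(v)/(0.4489*cos(v)^4 - 2.5192*cos(v)^3 + 1.2028*cos(v)^2 + 6.5424*cos(v) + 3.0276)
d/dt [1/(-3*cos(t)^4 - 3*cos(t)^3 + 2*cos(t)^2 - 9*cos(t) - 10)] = (-12*cos(t)^3 - 9*cos(t)^2 + 4*cos(t) - 9)*sin(t)/(3*cos(t)^4 + 3*cos(t)^3 - 2*cos(t)^2 + 9*cos(t) + 10)^2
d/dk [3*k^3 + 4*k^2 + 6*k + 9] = 9*k^2 + 8*k + 6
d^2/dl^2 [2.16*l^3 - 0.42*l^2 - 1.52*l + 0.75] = 12.96*l - 0.84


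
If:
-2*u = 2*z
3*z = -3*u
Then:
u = -z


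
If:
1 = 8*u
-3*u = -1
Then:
No Solution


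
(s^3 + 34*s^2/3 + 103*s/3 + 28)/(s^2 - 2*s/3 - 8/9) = 3*(3*s^3 + 34*s^2 + 103*s + 84)/(9*s^2 - 6*s - 8)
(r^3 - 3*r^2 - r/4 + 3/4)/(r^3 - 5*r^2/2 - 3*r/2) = (r - 1/2)/r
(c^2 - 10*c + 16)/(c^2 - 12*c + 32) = (c - 2)/(c - 4)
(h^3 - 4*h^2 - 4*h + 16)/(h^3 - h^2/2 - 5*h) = 2*(h^2 - 6*h + 8)/(h*(2*h - 5))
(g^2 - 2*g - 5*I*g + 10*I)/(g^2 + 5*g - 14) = (g - 5*I)/(g + 7)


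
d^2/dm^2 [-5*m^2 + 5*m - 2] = -10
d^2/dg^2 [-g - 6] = 0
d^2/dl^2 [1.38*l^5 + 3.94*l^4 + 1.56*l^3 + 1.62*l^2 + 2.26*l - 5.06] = 27.6*l^3 + 47.28*l^2 + 9.36*l + 3.24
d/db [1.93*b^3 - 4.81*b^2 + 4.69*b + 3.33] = 5.79*b^2 - 9.62*b + 4.69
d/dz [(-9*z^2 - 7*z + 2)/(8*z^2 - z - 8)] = (65*z^2 + 112*z + 58)/(64*z^4 - 16*z^3 - 127*z^2 + 16*z + 64)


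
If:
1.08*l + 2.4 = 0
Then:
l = -2.22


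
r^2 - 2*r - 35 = (r - 7)*(r + 5)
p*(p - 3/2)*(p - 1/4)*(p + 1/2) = p^4 - 5*p^3/4 - p^2/2 + 3*p/16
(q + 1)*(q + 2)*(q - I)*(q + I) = q^4 + 3*q^3 + 3*q^2 + 3*q + 2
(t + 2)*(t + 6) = t^2 + 8*t + 12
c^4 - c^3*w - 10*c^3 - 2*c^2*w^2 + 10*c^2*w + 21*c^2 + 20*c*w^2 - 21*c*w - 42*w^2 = (c - 7)*(c - 3)*(c - 2*w)*(c + w)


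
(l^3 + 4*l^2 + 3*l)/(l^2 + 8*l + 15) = l*(l + 1)/(l + 5)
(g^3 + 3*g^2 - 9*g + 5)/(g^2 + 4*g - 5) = g - 1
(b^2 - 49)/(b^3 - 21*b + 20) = (b^2 - 49)/(b^3 - 21*b + 20)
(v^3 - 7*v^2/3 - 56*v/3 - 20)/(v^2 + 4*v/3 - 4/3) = (3*v^2 - 13*v - 30)/(3*v - 2)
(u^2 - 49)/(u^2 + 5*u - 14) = (u - 7)/(u - 2)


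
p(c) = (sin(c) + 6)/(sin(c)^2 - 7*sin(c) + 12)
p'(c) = (-2*sin(c)*cos(c) + 7*cos(c))*(sin(c) + 6)/(sin(c)^2 - 7*sin(c) + 12)^2 + cos(c)/(sin(c)^2 - 7*sin(c) + 12) = (-12*sin(c) + cos(c)^2 + 53)*cos(c)/(sin(c)^2 - 7*sin(c) + 12)^2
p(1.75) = 1.15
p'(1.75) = -0.20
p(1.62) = 1.17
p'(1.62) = -0.06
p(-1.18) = 0.26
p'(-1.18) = 0.07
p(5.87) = 0.37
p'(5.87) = 0.24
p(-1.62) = 0.25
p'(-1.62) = -0.01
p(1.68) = 1.16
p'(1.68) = -0.12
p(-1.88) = 0.26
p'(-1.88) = -0.05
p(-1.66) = 0.25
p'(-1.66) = -0.01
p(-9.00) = 0.37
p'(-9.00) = -0.24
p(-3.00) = 0.45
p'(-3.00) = -0.33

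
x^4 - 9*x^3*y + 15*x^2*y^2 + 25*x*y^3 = x*(x - 5*y)^2*(x + y)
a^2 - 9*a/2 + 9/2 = (a - 3)*(a - 3/2)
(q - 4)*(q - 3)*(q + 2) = q^3 - 5*q^2 - 2*q + 24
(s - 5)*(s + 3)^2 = s^3 + s^2 - 21*s - 45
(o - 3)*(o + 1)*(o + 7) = o^3 + 5*o^2 - 17*o - 21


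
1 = 1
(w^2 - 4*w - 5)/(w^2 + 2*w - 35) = (w + 1)/(w + 7)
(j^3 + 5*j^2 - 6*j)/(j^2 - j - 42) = j*(j - 1)/(j - 7)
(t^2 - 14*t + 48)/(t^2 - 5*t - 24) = (t - 6)/(t + 3)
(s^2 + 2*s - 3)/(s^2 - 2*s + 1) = (s + 3)/(s - 1)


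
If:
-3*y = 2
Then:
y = -2/3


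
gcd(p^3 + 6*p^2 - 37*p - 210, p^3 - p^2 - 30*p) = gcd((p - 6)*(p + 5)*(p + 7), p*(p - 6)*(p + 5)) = p^2 - p - 30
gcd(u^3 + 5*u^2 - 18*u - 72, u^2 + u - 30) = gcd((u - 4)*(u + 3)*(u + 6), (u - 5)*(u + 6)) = u + 6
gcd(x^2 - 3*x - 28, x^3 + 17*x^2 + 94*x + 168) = x + 4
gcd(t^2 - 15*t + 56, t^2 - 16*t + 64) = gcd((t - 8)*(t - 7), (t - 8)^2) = t - 8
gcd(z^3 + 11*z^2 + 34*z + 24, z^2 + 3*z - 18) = z + 6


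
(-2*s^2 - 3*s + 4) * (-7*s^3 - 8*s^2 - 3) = 14*s^5 + 37*s^4 - 4*s^3 - 26*s^2 + 9*s - 12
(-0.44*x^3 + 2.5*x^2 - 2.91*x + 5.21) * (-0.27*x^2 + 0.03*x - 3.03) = 0.1188*x^5 - 0.6882*x^4 + 2.1939*x^3 - 9.069*x^2 + 8.9736*x - 15.7863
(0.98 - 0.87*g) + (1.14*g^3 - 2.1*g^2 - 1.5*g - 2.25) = 1.14*g^3 - 2.1*g^2 - 2.37*g - 1.27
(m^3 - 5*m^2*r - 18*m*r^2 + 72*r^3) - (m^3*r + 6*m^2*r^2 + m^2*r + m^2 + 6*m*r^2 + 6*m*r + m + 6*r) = -m^3*r + m^3 - 6*m^2*r^2 - 6*m^2*r - m^2 - 24*m*r^2 - 6*m*r - m + 72*r^3 - 6*r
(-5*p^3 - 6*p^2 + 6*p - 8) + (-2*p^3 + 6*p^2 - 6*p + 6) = -7*p^3 - 2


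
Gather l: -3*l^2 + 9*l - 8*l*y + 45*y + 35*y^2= -3*l^2 + l*(9 - 8*y) + 35*y^2 + 45*y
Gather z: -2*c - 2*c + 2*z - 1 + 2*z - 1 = -4*c + 4*z - 2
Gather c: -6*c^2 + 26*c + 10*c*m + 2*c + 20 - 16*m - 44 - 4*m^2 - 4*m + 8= -6*c^2 + c*(10*m + 28) - 4*m^2 - 20*m - 16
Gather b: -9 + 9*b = 9*b - 9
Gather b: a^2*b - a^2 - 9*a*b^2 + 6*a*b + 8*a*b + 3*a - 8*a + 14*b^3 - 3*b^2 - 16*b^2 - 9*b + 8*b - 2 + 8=-a^2 - 5*a + 14*b^3 + b^2*(-9*a - 19) + b*(a^2 + 14*a - 1) + 6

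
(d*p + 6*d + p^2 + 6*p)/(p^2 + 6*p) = (d + p)/p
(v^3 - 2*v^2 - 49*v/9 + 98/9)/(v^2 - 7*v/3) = v + 1/3 - 14/(3*v)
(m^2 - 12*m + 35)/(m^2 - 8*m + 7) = (m - 5)/(m - 1)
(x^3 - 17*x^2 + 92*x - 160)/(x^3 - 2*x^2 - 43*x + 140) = (x - 8)/(x + 7)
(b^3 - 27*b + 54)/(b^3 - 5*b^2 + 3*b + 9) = (b + 6)/(b + 1)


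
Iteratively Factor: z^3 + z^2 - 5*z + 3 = (z - 1)*(z^2 + 2*z - 3) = (z - 1)^2*(z + 3)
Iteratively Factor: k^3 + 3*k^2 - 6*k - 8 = (k + 1)*(k^2 + 2*k - 8) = (k - 2)*(k + 1)*(k + 4)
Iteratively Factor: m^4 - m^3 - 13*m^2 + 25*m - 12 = (m - 3)*(m^3 + 2*m^2 - 7*m + 4) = (m - 3)*(m - 1)*(m^2 + 3*m - 4) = (m - 3)*(m - 1)^2*(m + 4)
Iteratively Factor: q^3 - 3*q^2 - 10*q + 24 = (q - 4)*(q^2 + q - 6) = (q - 4)*(q + 3)*(q - 2)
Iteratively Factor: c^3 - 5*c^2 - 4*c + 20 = (c + 2)*(c^2 - 7*c + 10) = (c - 5)*(c + 2)*(c - 2)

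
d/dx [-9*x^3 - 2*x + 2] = -27*x^2 - 2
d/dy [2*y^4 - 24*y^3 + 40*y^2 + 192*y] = 8*y^3 - 72*y^2 + 80*y + 192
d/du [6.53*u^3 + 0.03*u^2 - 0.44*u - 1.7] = 19.59*u^2 + 0.06*u - 0.44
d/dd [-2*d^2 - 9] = -4*d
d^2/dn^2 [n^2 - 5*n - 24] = 2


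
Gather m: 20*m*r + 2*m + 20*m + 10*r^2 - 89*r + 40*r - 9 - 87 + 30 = m*(20*r + 22) + 10*r^2 - 49*r - 66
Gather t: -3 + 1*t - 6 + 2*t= 3*t - 9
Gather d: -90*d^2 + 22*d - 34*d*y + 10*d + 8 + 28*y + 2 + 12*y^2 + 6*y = -90*d^2 + d*(32 - 34*y) + 12*y^2 + 34*y + 10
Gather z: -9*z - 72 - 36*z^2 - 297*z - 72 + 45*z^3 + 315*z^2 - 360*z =45*z^3 + 279*z^2 - 666*z - 144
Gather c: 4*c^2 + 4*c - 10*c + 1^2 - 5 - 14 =4*c^2 - 6*c - 18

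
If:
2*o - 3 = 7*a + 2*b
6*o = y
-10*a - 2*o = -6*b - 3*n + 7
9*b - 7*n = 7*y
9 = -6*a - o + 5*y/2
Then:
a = -2774/4787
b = 4417/4787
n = -5652/4787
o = 3777/9574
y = 11331/4787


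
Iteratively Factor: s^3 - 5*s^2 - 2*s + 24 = (s - 3)*(s^2 - 2*s - 8) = (s - 4)*(s - 3)*(s + 2)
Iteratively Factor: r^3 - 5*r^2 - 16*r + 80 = (r - 4)*(r^2 - r - 20) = (r - 4)*(r + 4)*(r - 5)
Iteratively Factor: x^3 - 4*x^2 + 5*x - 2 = (x - 1)*(x^2 - 3*x + 2) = (x - 1)^2*(x - 2)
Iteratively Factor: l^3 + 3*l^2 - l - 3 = (l - 1)*(l^2 + 4*l + 3) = (l - 1)*(l + 3)*(l + 1)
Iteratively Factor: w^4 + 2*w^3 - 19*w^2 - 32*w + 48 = (w - 1)*(w^3 + 3*w^2 - 16*w - 48) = (w - 1)*(w + 4)*(w^2 - w - 12) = (w - 4)*(w - 1)*(w + 4)*(w + 3)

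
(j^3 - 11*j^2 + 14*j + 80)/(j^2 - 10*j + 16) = (j^2 - 3*j - 10)/(j - 2)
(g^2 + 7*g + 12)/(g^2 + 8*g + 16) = (g + 3)/(g + 4)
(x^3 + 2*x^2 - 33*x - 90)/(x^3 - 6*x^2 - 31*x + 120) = (x^2 - 3*x - 18)/(x^2 - 11*x + 24)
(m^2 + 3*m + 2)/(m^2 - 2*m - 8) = (m + 1)/(m - 4)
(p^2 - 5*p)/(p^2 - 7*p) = (p - 5)/(p - 7)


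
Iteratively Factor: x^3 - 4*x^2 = (x)*(x^2 - 4*x) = x*(x - 4)*(x)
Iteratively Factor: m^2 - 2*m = (m)*(m - 2)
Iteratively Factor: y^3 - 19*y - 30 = (y + 2)*(y^2 - 2*y - 15) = (y - 5)*(y + 2)*(y + 3)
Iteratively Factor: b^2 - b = (b)*(b - 1)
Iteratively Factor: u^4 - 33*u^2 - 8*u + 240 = (u - 3)*(u^3 + 3*u^2 - 24*u - 80) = (u - 3)*(u + 4)*(u^2 - u - 20) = (u - 3)*(u + 4)^2*(u - 5)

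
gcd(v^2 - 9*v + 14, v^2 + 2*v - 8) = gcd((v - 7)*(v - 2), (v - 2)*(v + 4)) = v - 2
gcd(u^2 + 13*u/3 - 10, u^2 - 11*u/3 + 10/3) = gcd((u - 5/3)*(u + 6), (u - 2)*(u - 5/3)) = u - 5/3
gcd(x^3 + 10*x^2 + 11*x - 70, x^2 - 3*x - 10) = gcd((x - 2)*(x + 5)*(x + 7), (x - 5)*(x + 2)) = 1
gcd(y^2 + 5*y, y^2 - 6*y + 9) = 1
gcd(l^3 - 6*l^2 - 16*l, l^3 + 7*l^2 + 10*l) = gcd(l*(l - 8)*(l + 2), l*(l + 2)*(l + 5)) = l^2 + 2*l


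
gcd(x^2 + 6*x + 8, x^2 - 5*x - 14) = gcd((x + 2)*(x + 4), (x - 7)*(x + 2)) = x + 2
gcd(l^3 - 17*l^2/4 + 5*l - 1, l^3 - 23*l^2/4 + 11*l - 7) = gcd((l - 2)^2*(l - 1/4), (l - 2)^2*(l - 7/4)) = l^2 - 4*l + 4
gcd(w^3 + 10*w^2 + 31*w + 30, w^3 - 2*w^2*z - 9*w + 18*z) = w + 3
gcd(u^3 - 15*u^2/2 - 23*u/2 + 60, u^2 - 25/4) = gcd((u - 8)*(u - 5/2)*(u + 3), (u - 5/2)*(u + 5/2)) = u - 5/2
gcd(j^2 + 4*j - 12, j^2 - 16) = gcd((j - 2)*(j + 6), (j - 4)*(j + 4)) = 1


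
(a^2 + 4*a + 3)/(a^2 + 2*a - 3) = (a + 1)/(a - 1)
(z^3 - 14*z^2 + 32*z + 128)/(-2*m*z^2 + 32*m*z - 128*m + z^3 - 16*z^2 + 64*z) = (z + 2)/(-2*m + z)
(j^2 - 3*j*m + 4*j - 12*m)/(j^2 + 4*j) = (j - 3*m)/j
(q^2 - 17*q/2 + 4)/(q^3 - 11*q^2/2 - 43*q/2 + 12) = 1/(q + 3)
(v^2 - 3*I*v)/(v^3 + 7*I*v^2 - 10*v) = (v - 3*I)/(v^2 + 7*I*v - 10)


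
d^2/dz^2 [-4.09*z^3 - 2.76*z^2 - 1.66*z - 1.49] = -24.54*z - 5.52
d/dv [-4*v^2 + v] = 1 - 8*v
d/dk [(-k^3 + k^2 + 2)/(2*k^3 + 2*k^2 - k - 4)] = (-4*k^4 + 2*k^3 - k^2 - 16*k + 2)/(4*k^6 + 8*k^5 - 20*k^3 - 15*k^2 + 8*k + 16)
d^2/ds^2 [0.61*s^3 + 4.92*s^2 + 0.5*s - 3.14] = 3.66*s + 9.84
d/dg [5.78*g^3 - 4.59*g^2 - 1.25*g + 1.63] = 17.34*g^2 - 9.18*g - 1.25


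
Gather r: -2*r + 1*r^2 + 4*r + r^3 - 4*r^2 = r^3 - 3*r^2 + 2*r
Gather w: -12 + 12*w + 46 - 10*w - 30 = 2*w + 4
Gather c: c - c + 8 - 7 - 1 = 0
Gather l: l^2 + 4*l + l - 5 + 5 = l^2 + 5*l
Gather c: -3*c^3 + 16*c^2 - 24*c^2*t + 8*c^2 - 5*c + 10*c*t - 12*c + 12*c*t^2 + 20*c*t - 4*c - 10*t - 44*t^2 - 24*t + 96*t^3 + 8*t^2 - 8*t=-3*c^3 + c^2*(24 - 24*t) + c*(12*t^2 + 30*t - 21) + 96*t^3 - 36*t^2 - 42*t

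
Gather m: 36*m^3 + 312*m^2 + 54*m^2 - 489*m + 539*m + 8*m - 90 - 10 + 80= 36*m^3 + 366*m^2 + 58*m - 20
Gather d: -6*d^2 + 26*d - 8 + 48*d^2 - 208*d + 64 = 42*d^2 - 182*d + 56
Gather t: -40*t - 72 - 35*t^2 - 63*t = -35*t^2 - 103*t - 72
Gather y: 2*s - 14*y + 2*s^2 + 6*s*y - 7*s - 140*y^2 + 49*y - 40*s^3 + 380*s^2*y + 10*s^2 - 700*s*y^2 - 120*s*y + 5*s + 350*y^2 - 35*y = -40*s^3 + 12*s^2 + y^2*(210 - 700*s) + y*(380*s^2 - 114*s)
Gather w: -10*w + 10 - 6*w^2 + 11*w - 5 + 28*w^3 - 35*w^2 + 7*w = 28*w^3 - 41*w^2 + 8*w + 5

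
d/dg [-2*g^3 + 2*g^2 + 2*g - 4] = -6*g^2 + 4*g + 2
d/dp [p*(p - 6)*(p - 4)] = 3*p^2 - 20*p + 24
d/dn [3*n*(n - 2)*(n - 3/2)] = 9*n^2 - 21*n + 9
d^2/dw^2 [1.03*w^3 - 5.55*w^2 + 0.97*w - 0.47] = 6.18*w - 11.1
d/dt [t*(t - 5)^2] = (t - 5)*(3*t - 5)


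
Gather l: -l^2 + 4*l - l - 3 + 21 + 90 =-l^2 + 3*l + 108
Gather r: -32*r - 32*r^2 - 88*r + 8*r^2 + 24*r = -24*r^2 - 96*r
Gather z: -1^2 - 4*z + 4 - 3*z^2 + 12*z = -3*z^2 + 8*z + 3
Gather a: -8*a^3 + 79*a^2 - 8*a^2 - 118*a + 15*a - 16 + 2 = -8*a^3 + 71*a^2 - 103*a - 14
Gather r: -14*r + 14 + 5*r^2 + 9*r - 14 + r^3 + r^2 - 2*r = r^3 + 6*r^2 - 7*r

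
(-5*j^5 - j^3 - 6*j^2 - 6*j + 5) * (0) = 0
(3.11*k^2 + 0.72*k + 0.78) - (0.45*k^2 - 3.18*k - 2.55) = 2.66*k^2 + 3.9*k + 3.33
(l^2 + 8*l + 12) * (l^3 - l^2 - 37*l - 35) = l^5 + 7*l^4 - 33*l^3 - 343*l^2 - 724*l - 420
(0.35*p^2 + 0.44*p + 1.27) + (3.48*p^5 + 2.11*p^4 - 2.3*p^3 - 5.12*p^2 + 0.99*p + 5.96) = 3.48*p^5 + 2.11*p^4 - 2.3*p^3 - 4.77*p^2 + 1.43*p + 7.23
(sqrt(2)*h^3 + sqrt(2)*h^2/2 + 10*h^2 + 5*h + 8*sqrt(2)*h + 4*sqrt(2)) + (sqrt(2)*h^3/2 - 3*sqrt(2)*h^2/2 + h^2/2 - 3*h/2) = 3*sqrt(2)*h^3/2 - sqrt(2)*h^2 + 21*h^2/2 + 7*h/2 + 8*sqrt(2)*h + 4*sqrt(2)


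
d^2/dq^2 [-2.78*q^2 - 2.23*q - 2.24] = -5.56000000000000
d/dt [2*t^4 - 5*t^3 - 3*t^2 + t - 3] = 8*t^3 - 15*t^2 - 6*t + 1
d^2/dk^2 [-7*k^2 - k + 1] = -14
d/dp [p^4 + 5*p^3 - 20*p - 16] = 4*p^3 + 15*p^2 - 20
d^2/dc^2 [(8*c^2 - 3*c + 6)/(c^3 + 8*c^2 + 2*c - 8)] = 2*(8*c^6 - 9*c^5 - 84*c^4 + 518*c^3 + 2580*c^2 - 144*c + 872)/(c^9 + 24*c^8 + 198*c^7 + 584*c^6 + 12*c^5 - 1536*c^4 - 568*c^3 + 1440*c^2 + 384*c - 512)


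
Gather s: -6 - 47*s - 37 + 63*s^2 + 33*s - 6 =63*s^2 - 14*s - 49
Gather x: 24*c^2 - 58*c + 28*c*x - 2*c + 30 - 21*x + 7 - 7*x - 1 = 24*c^2 - 60*c + x*(28*c - 28) + 36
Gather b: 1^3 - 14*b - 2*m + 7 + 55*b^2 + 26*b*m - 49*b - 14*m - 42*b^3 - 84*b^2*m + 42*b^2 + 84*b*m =-42*b^3 + b^2*(97 - 84*m) + b*(110*m - 63) - 16*m + 8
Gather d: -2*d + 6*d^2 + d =6*d^2 - d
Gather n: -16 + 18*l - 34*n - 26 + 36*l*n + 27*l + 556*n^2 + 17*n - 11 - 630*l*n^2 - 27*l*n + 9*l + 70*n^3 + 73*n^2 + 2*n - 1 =54*l + 70*n^3 + n^2*(629 - 630*l) + n*(9*l - 15) - 54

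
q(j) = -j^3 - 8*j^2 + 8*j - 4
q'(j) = -3*j^2 - 16*j + 8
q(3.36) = -105.37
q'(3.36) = -79.63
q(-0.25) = -6.48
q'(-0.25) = 11.81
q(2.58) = -53.78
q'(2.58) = -53.25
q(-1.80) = -38.49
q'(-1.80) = 27.08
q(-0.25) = -6.48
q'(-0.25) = 11.81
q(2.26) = -38.32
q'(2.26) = -43.48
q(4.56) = -228.69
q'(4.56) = -127.34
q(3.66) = -130.91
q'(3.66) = -90.75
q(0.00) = -4.00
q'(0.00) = 8.00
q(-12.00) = 476.00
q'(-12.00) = -232.00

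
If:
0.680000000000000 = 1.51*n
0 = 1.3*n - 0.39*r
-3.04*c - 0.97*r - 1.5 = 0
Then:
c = -0.97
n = 0.45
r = 1.50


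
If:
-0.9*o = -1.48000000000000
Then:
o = 1.64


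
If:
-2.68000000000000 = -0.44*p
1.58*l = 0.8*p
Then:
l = 3.08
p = 6.09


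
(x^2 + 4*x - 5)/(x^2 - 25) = (x - 1)/(x - 5)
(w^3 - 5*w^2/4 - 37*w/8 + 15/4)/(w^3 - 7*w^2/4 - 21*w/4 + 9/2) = (w - 5/2)/(w - 3)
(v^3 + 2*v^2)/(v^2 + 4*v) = v*(v + 2)/(v + 4)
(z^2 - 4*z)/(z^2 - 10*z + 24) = z/(z - 6)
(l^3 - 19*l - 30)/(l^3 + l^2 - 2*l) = (l^2 - 2*l - 15)/(l*(l - 1))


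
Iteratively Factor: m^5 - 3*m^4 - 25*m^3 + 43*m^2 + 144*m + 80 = (m + 1)*(m^4 - 4*m^3 - 21*m^2 + 64*m + 80) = (m - 5)*(m + 1)*(m^3 + m^2 - 16*m - 16) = (m - 5)*(m - 4)*(m + 1)*(m^2 + 5*m + 4) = (m - 5)*(m - 4)*(m + 1)*(m + 4)*(m + 1)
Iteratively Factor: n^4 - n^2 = (n - 1)*(n^3 + n^2) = n*(n - 1)*(n^2 + n) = n^2*(n - 1)*(n + 1)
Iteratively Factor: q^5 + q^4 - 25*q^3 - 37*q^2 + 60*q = (q + 4)*(q^4 - 3*q^3 - 13*q^2 + 15*q) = (q - 5)*(q + 4)*(q^3 + 2*q^2 - 3*q) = q*(q - 5)*(q + 4)*(q^2 + 2*q - 3) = q*(q - 5)*(q + 3)*(q + 4)*(q - 1)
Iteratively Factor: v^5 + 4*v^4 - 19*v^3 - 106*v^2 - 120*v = (v + 2)*(v^4 + 2*v^3 - 23*v^2 - 60*v) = (v - 5)*(v + 2)*(v^3 + 7*v^2 + 12*v) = (v - 5)*(v + 2)*(v + 3)*(v^2 + 4*v) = v*(v - 5)*(v + 2)*(v + 3)*(v + 4)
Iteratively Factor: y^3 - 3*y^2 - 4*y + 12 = (y - 3)*(y^2 - 4) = (y - 3)*(y + 2)*(y - 2)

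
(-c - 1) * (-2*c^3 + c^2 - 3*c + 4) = 2*c^4 + c^3 + 2*c^2 - c - 4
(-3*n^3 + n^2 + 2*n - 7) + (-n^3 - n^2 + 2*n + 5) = -4*n^3 + 4*n - 2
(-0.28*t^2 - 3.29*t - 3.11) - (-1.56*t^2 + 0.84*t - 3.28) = 1.28*t^2 - 4.13*t + 0.17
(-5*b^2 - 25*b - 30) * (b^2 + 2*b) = -5*b^4 - 35*b^3 - 80*b^2 - 60*b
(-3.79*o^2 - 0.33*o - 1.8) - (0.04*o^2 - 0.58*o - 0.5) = -3.83*o^2 + 0.25*o - 1.3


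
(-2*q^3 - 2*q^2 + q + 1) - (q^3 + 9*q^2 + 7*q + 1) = -3*q^3 - 11*q^2 - 6*q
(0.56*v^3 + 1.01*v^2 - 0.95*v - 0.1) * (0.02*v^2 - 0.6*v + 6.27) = 0.0112*v^5 - 0.3158*v^4 + 2.8862*v^3 + 6.9007*v^2 - 5.8965*v - 0.627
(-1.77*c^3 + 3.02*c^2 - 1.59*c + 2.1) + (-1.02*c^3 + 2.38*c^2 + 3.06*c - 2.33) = -2.79*c^3 + 5.4*c^2 + 1.47*c - 0.23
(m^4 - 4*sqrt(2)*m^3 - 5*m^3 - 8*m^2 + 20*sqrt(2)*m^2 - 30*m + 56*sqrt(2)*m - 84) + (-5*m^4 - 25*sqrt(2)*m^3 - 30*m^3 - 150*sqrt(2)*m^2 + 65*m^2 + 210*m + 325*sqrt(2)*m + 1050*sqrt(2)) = -4*m^4 - 29*sqrt(2)*m^3 - 35*m^3 - 130*sqrt(2)*m^2 + 57*m^2 + 180*m + 381*sqrt(2)*m - 84 + 1050*sqrt(2)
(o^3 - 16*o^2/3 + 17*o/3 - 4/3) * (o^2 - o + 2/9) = o^5 - 19*o^4/3 + 101*o^3/9 - 221*o^2/27 + 70*o/27 - 8/27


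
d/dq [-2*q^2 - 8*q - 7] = -4*q - 8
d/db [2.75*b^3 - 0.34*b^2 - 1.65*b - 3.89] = 8.25*b^2 - 0.68*b - 1.65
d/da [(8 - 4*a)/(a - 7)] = 20/(a - 7)^2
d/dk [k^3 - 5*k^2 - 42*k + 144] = 3*k^2 - 10*k - 42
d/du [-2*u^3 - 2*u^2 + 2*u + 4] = -6*u^2 - 4*u + 2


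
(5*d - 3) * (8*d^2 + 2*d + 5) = 40*d^3 - 14*d^2 + 19*d - 15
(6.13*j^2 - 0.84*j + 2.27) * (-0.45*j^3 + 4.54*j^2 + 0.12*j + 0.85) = -2.7585*j^5 + 28.2082*j^4 - 4.0995*j^3 + 15.4155*j^2 - 0.4416*j + 1.9295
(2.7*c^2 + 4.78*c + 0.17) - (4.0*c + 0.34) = 2.7*c^2 + 0.78*c - 0.17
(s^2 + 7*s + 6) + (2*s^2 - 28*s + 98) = 3*s^2 - 21*s + 104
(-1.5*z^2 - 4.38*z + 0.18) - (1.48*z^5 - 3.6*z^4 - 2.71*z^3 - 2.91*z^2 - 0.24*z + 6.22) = -1.48*z^5 + 3.6*z^4 + 2.71*z^3 + 1.41*z^2 - 4.14*z - 6.04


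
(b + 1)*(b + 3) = b^2 + 4*b + 3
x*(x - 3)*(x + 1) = x^3 - 2*x^2 - 3*x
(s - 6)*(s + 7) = s^2 + s - 42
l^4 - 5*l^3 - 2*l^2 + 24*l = l*(l - 4)*(l - 3)*(l + 2)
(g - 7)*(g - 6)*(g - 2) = g^3 - 15*g^2 + 68*g - 84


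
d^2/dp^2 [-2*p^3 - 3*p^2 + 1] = -12*p - 6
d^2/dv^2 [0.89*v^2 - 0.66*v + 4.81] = 1.78000000000000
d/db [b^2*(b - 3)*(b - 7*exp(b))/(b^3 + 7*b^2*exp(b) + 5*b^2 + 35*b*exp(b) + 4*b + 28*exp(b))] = b*(-b*(b - 3)*(b - 7*exp(b))*(7*b^2*exp(b) + 3*b^2 + 49*b*exp(b) + 10*b + 63*exp(b) + 4) + (-b*(b - 3)*(7*exp(b) - 1) + b*(b - 7*exp(b)) + 2*(b - 3)*(b - 7*exp(b)))*(b^3 + 7*b^2*exp(b) + 5*b^2 + 35*b*exp(b) + 4*b + 28*exp(b)))/(b^3 + 7*b^2*exp(b) + 5*b^2 + 35*b*exp(b) + 4*b + 28*exp(b))^2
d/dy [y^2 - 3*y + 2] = 2*y - 3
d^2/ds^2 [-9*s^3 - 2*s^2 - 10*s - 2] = -54*s - 4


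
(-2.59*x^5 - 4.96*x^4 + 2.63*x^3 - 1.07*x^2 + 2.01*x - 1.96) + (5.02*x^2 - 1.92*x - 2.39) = -2.59*x^5 - 4.96*x^4 + 2.63*x^3 + 3.95*x^2 + 0.0899999999999999*x - 4.35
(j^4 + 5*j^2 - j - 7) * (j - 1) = j^5 - j^4 + 5*j^3 - 6*j^2 - 6*j + 7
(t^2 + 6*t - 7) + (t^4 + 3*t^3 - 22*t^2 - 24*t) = t^4 + 3*t^3 - 21*t^2 - 18*t - 7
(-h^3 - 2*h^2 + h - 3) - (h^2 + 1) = -h^3 - 3*h^2 + h - 4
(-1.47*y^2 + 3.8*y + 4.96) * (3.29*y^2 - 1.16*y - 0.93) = -4.8363*y^4 + 14.2072*y^3 + 13.2775*y^2 - 9.2876*y - 4.6128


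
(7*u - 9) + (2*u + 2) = 9*u - 7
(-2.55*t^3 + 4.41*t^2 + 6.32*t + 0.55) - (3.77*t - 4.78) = -2.55*t^3 + 4.41*t^2 + 2.55*t + 5.33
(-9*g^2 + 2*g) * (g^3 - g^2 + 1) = -9*g^5 + 11*g^4 - 2*g^3 - 9*g^2 + 2*g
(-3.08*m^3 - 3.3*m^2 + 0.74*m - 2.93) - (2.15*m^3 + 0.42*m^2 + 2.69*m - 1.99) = -5.23*m^3 - 3.72*m^2 - 1.95*m - 0.94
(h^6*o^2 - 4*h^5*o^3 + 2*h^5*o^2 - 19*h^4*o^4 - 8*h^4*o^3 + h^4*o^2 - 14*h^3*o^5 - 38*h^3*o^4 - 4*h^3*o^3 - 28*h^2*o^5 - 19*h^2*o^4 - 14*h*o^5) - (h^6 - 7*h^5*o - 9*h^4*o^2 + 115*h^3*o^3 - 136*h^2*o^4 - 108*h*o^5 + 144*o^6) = h^6*o^2 - h^6 - 4*h^5*o^3 + 2*h^5*o^2 + 7*h^5*o - 19*h^4*o^4 - 8*h^4*o^3 + 10*h^4*o^2 - 14*h^3*o^5 - 38*h^3*o^4 - 119*h^3*o^3 - 28*h^2*o^5 + 117*h^2*o^4 + 94*h*o^5 - 144*o^6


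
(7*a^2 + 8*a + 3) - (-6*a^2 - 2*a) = 13*a^2 + 10*a + 3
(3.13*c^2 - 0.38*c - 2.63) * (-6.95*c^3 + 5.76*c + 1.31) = -21.7535*c^5 + 2.641*c^4 + 36.3073*c^3 + 1.9115*c^2 - 15.6466*c - 3.4453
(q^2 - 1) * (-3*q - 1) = -3*q^3 - q^2 + 3*q + 1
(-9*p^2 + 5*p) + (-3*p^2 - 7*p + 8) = -12*p^2 - 2*p + 8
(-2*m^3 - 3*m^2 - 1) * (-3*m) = 6*m^4 + 9*m^3 + 3*m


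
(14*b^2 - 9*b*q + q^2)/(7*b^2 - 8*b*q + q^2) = (-2*b + q)/(-b + q)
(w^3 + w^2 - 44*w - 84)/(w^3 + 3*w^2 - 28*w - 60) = (w - 7)/(w - 5)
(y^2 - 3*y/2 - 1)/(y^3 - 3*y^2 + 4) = (y + 1/2)/(y^2 - y - 2)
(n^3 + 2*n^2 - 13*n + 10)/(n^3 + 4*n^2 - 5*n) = (n - 2)/n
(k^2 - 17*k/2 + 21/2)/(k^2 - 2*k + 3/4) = 2*(k - 7)/(2*k - 1)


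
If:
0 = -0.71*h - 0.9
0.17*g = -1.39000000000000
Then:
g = -8.18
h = -1.27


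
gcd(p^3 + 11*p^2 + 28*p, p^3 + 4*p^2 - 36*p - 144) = p + 4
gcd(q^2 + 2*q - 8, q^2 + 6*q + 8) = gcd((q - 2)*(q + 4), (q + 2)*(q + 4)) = q + 4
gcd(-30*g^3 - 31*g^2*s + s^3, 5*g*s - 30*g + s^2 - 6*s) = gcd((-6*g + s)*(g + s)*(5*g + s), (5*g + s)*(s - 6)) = 5*g + s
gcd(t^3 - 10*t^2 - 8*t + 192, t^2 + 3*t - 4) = t + 4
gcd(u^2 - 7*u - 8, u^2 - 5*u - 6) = u + 1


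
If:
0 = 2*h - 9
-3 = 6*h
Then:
No Solution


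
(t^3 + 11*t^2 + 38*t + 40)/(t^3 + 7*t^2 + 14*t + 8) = (t + 5)/(t + 1)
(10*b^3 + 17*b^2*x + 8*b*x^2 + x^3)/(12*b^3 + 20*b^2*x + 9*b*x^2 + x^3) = (5*b + x)/(6*b + x)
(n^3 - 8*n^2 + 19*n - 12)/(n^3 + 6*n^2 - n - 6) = (n^2 - 7*n + 12)/(n^2 + 7*n + 6)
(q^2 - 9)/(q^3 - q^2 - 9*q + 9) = 1/(q - 1)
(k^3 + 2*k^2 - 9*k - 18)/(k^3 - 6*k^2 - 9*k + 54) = (k + 2)/(k - 6)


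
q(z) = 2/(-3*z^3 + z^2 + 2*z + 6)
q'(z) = 2*(9*z^2 - 2*z - 2)/(-3*z^3 + z^2 + 2*z + 6)^2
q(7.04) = -0.00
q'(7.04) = 0.00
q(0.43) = 0.29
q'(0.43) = -0.05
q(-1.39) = 0.15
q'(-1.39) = 0.21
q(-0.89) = 0.28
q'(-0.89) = 0.27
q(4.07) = -0.01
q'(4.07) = 0.01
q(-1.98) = 0.07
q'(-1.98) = 0.09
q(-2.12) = 0.06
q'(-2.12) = 0.07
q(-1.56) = 0.12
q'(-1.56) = 0.17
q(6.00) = 0.00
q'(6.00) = 0.00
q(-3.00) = 0.02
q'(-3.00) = 0.02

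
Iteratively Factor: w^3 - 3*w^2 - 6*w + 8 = (w + 2)*(w^2 - 5*w + 4) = (w - 4)*(w + 2)*(w - 1)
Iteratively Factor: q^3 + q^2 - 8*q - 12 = (q + 2)*(q^2 - q - 6) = (q - 3)*(q + 2)*(q + 2)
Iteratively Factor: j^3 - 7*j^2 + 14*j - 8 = (j - 4)*(j^2 - 3*j + 2) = (j - 4)*(j - 2)*(j - 1)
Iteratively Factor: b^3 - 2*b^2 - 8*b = (b)*(b^2 - 2*b - 8) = b*(b + 2)*(b - 4)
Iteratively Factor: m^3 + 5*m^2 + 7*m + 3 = (m + 1)*(m^2 + 4*m + 3) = (m + 1)*(m + 3)*(m + 1)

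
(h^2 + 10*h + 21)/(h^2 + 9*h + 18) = (h + 7)/(h + 6)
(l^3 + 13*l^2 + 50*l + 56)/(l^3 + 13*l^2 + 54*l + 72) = (l^2 + 9*l + 14)/(l^2 + 9*l + 18)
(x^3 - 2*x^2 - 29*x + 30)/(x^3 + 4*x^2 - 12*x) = (x^3 - 2*x^2 - 29*x + 30)/(x*(x^2 + 4*x - 12))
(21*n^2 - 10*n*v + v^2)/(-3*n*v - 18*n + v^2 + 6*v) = (-7*n + v)/(v + 6)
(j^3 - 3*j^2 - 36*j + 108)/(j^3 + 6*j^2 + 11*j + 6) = (j^3 - 3*j^2 - 36*j + 108)/(j^3 + 6*j^2 + 11*j + 6)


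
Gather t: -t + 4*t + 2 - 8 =3*t - 6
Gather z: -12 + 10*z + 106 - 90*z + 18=112 - 80*z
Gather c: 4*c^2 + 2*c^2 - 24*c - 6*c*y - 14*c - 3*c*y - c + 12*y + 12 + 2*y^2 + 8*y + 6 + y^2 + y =6*c^2 + c*(-9*y - 39) + 3*y^2 + 21*y + 18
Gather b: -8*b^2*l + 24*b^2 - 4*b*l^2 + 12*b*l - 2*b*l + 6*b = b^2*(24 - 8*l) + b*(-4*l^2 + 10*l + 6)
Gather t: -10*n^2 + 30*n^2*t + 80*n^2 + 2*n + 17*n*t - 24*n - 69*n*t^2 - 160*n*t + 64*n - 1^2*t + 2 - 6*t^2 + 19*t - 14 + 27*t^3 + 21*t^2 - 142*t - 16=70*n^2 + 42*n + 27*t^3 + t^2*(15 - 69*n) + t*(30*n^2 - 143*n - 124) - 28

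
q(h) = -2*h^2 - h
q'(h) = -4*h - 1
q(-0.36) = 0.10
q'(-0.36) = 0.44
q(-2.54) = -10.36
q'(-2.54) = 9.16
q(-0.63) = -0.16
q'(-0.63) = 1.52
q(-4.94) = -43.87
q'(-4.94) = 18.76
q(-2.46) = -9.64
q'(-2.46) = 8.84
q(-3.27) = -18.12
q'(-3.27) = 12.08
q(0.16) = -0.21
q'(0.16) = -1.64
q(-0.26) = 0.12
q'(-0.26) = 0.04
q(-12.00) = -276.00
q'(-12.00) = 47.00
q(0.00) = 0.00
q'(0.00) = -1.00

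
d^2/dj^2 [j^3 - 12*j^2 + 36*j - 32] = 6*j - 24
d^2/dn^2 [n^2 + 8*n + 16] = 2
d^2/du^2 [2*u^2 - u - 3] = 4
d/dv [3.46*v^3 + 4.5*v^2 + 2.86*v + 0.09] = 10.38*v^2 + 9.0*v + 2.86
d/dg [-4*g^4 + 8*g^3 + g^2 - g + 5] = -16*g^3 + 24*g^2 + 2*g - 1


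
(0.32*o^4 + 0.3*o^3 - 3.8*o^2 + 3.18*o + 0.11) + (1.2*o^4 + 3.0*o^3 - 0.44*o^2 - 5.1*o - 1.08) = 1.52*o^4 + 3.3*o^3 - 4.24*o^2 - 1.92*o - 0.97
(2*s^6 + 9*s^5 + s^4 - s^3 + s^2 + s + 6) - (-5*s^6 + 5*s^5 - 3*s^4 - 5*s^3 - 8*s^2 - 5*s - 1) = 7*s^6 + 4*s^5 + 4*s^4 + 4*s^3 + 9*s^2 + 6*s + 7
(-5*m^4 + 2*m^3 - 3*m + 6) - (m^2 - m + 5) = -5*m^4 + 2*m^3 - m^2 - 2*m + 1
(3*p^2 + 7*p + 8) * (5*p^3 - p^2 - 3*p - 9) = 15*p^5 + 32*p^4 + 24*p^3 - 56*p^2 - 87*p - 72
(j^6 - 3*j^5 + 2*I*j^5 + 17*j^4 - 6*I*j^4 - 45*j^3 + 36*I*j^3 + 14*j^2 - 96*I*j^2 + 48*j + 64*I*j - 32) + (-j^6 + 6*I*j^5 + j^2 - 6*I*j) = -3*j^5 + 8*I*j^5 + 17*j^4 - 6*I*j^4 - 45*j^3 + 36*I*j^3 + 15*j^2 - 96*I*j^2 + 48*j + 58*I*j - 32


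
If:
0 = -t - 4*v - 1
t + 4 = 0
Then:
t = -4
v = 3/4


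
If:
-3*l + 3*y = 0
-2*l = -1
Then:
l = 1/2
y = 1/2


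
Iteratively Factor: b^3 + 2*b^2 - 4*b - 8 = (b + 2)*(b^2 - 4) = (b - 2)*(b + 2)*(b + 2)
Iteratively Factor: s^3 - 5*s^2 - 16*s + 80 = (s - 4)*(s^2 - s - 20) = (s - 4)*(s + 4)*(s - 5)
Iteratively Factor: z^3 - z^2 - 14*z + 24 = (z - 2)*(z^2 + z - 12) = (z - 3)*(z - 2)*(z + 4)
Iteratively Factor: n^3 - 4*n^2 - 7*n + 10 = (n - 1)*(n^2 - 3*n - 10) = (n - 1)*(n + 2)*(n - 5)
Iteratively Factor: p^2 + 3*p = (p + 3)*(p)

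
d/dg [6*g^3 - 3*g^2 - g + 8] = 18*g^2 - 6*g - 1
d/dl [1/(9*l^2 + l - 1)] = (-18*l - 1)/(9*l^2 + l - 1)^2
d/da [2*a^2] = 4*a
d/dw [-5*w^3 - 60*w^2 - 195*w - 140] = -15*w^2 - 120*w - 195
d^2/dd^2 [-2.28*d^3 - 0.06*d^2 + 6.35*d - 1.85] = -13.68*d - 0.12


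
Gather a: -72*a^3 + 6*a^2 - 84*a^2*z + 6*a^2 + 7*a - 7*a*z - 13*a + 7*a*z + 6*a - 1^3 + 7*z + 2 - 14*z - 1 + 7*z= -72*a^3 + a^2*(12 - 84*z)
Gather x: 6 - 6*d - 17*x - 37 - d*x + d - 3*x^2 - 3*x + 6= -5*d - 3*x^2 + x*(-d - 20) - 25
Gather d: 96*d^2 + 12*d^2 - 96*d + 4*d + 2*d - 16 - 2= 108*d^2 - 90*d - 18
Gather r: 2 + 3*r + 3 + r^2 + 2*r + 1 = r^2 + 5*r + 6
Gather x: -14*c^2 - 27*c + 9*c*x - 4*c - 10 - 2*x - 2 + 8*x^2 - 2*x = -14*c^2 - 31*c + 8*x^2 + x*(9*c - 4) - 12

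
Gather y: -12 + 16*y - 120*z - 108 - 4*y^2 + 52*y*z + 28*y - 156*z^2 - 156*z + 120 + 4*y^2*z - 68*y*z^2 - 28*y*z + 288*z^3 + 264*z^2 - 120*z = y^2*(4*z - 4) + y*(-68*z^2 + 24*z + 44) + 288*z^3 + 108*z^2 - 396*z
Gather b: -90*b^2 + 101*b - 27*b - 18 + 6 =-90*b^2 + 74*b - 12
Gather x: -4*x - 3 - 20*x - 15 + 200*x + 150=176*x + 132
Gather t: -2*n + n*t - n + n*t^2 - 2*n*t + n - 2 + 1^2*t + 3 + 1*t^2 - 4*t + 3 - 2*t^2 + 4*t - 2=-2*n + t^2*(n - 1) + t*(1 - n) + 2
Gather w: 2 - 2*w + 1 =3 - 2*w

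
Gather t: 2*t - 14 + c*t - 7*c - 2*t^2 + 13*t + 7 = -7*c - 2*t^2 + t*(c + 15) - 7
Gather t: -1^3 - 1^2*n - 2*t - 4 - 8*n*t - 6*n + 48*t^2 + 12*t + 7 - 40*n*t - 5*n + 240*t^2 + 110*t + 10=-12*n + 288*t^2 + t*(120 - 48*n) + 12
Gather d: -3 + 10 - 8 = -1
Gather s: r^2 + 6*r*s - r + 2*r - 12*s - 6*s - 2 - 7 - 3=r^2 + r + s*(6*r - 18) - 12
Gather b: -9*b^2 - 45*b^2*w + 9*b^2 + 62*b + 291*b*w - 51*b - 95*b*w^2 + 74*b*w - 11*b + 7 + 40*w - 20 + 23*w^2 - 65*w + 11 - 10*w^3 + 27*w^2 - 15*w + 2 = -45*b^2*w + b*(-95*w^2 + 365*w) - 10*w^3 + 50*w^2 - 40*w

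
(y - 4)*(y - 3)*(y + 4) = y^3 - 3*y^2 - 16*y + 48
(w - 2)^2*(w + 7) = w^3 + 3*w^2 - 24*w + 28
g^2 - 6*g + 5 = (g - 5)*(g - 1)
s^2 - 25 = (s - 5)*(s + 5)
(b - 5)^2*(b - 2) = b^3 - 12*b^2 + 45*b - 50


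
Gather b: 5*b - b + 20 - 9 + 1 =4*b + 12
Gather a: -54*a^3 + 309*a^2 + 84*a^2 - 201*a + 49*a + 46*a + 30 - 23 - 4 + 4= -54*a^3 + 393*a^2 - 106*a + 7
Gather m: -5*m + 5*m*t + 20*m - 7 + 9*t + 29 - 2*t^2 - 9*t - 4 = m*(5*t + 15) - 2*t^2 + 18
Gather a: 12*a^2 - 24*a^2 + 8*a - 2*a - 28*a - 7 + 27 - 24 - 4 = -12*a^2 - 22*a - 8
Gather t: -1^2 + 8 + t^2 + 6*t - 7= t^2 + 6*t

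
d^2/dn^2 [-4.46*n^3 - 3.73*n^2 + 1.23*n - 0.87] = -26.76*n - 7.46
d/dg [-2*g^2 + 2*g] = 2 - 4*g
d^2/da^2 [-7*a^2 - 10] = -14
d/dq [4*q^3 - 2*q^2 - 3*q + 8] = 12*q^2 - 4*q - 3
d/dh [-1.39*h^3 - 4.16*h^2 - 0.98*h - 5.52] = -4.17*h^2 - 8.32*h - 0.98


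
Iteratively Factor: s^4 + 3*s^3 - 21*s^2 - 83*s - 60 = (s + 4)*(s^3 - s^2 - 17*s - 15) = (s - 5)*(s + 4)*(s^2 + 4*s + 3) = (s - 5)*(s + 3)*(s + 4)*(s + 1)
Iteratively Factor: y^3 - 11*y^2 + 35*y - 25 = (y - 5)*(y^2 - 6*y + 5) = (y - 5)^2*(y - 1)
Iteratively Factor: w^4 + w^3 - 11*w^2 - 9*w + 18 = (w + 3)*(w^3 - 2*w^2 - 5*w + 6) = (w - 1)*(w + 3)*(w^2 - w - 6) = (w - 1)*(w + 2)*(w + 3)*(w - 3)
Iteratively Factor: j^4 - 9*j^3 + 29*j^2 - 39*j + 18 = (j - 3)*(j^3 - 6*j^2 + 11*j - 6) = (j - 3)^2*(j^2 - 3*j + 2) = (j - 3)^2*(j - 2)*(j - 1)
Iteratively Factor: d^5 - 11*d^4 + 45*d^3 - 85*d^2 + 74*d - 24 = (d - 3)*(d^4 - 8*d^3 + 21*d^2 - 22*d + 8) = (d - 3)*(d - 2)*(d^3 - 6*d^2 + 9*d - 4) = (d - 3)*(d - 2)*(d - 1)*(d^2 - 5*d + 4) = (d - 4)*(d - 3)*(d - 2)*(d - 1)*(d - 1)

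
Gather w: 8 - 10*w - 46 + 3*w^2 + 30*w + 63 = 3*w^2 + 20*w + 25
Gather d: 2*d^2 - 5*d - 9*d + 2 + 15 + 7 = 2*d^2 - 14*d + 24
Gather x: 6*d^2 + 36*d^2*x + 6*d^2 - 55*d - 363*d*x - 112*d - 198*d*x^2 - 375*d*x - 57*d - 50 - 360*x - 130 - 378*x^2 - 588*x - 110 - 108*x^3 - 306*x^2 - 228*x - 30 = 12*d^2 - 224*d - 108*x^3 + x^2*(-198*d - 684) + x*(36*d^2 - 738*d - 1176) - 320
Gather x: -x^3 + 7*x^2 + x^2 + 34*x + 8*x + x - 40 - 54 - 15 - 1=-x^3 + 8*x^2 + 43*x - 110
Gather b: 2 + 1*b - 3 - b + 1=0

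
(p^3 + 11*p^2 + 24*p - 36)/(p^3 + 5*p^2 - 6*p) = (p + 6)/p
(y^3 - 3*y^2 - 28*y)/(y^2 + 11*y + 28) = y*(y - 7)/(y + 7)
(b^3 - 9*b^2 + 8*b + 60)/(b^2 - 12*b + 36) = (b^2 - 3*b - 10)/(b - 6)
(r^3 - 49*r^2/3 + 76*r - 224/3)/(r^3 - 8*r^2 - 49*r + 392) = (r - 4/3)/(r + 7)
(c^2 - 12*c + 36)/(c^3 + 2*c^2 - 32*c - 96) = (c - 6)/(c^2 + 8*c + 16)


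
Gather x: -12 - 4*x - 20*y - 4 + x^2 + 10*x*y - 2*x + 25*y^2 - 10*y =x^2 + x*(10*y - 6) + 25*y^2 - 30*y - 16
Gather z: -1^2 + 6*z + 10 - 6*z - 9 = 0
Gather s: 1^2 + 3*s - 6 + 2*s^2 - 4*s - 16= 2*s^2 - s - 21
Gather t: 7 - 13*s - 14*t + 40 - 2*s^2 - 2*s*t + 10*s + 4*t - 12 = -2*s^2 - 3*s + t*(-2*s - 10) + 35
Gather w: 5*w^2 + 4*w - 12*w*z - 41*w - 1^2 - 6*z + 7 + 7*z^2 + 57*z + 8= 5*w^2 + w*(-12*z - 37) + 7*z^2 + 51*z + 14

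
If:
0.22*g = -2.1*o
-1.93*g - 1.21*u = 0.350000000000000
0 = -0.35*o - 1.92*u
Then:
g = -0.18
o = 0.02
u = -0.00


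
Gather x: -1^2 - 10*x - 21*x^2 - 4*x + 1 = -21*x^2 - 14*x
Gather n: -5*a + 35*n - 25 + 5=-5*a + 35*n - 20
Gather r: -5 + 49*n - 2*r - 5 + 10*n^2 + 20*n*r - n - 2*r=10*n^2 + 48*n + r*(20*n - 4) - 10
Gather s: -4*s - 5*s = -9*s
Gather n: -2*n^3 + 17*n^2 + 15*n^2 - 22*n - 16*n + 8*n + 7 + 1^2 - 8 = -2*n^3 + 32*n^2 - 30*n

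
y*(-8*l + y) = -8*l*y + y^2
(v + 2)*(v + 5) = v^2 + 7*v + 10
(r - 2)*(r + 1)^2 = r^3 - 3*r - 2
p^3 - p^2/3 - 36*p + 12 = (p - 6)*(p - 1/3)*(p + 6)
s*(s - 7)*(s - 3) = s^3 - 10*s^2 + 21*s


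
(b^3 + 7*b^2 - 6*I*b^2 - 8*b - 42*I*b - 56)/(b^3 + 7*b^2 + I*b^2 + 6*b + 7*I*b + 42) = (b - 4*I)/(b + 3*I)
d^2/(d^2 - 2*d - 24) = d^2/(d^2 - 2*d - 24)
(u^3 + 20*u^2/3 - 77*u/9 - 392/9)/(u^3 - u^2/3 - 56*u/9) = (u + 7)/u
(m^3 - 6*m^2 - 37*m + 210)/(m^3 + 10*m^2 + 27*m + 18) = (m^2 - 12*m + 35)/(m^2 + 4*m + 3)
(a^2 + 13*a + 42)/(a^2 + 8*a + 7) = (a + 6)/(a + 1)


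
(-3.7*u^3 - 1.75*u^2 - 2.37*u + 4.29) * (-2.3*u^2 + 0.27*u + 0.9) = 8.51*u^5 + 3.026*u^4 + 1.6485*u^3 - 12.0819*u^2 - 0.9747*u + 3.861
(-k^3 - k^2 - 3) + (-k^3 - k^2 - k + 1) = -2*k^3 - 2*k^2 - k - 2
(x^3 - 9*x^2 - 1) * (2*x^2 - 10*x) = 2*x^5 - 28*x^4 + 90*x^3 - 2*x^2 + 10*x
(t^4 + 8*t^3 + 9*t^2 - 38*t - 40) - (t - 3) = t^4 + 8*t^3 + 9*t^2 - 39*t - 37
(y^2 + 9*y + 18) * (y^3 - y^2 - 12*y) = y^5 + 8*y^4 - 3*y^3 - 126*y^2 - 216*y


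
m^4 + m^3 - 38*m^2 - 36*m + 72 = (m - 6)*(m - 1)*(m + 2)*(m + 6)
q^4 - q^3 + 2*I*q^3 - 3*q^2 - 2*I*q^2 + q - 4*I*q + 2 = (q - 2)*(q + 1)*(q + I)^2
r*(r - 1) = r^2 - r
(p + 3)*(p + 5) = p^2 + 8*p + 15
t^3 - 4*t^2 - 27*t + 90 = (t - 6)*(t - 3)*(t + 5)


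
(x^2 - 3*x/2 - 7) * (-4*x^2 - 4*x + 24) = -4*x^4 + 2*x^3 + 58*x^2 - 8*x - 168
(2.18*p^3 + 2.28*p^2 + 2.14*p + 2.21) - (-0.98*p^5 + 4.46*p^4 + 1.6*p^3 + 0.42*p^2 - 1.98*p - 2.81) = 0.98*p^5 - 4.46*p^4 + 0.58*p^3 + 1.86*p^2 + 4.12*p + 5.02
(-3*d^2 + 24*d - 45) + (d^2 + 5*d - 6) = -2*d^2 + 29*d - 51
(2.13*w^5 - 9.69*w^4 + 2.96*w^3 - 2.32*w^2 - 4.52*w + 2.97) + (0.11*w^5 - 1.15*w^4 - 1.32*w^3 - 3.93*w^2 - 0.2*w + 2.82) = 2.24*w^5 - 10.84*w^4 + 1.64*w^3 - 6.25*w^2 - 4.72*w + 5.79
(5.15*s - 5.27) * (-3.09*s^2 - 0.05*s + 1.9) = -15.9135*s^3 + 16.0268*s^2 + 10.0485*s - 10.013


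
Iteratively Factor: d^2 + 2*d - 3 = (d + 3)*(d - 1)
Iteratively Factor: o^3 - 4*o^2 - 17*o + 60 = (o - 5)*(o^2 + o - 12) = (o - 5)*(o + 4)*(o - 3)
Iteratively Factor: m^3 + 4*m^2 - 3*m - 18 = (m + 3)*(m^2 + m - 6) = (m - 2)*(m + 3)*(m + 3)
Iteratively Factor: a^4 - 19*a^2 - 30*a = (a + 3)*(a^3 - 3*a^2 - 10*a) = (a + 2)*(a + 3)*(a^2 - 5*a) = (a - 5)*(a + 2)*(a + 3)*(a)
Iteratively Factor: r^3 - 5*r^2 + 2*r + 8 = (r + 1)*(r^2 - 6*r + 8) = (r - 2)*(r + 1)*(r - 4)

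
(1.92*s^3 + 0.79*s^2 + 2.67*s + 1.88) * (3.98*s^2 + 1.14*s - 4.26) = 7.6416*s^5 + 5.333*s^4 + 3.348*s^3 + 7.1608*s^2 - 9.231*s - 8.0088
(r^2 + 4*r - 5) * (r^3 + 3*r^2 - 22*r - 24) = r^5 + 7*r^4 - 15*r^3 - 127*r^2 + 14*r + 120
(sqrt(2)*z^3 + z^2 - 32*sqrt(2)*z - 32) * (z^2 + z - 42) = sqrt(2)*z^5 + z^4 + sqrt(2)*z^4 - 74*sqrt(2)*z^3 + z^3 - 74*z^2 - 32*sqrt(2)*z^2 - 32*z + 1344*sqrt(2)*z + 1344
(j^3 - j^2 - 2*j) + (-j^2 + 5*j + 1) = j^3 - 2*j^2 + 3*j + 1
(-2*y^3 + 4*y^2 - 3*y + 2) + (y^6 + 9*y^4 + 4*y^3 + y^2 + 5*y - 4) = y^6 + 9*y^4 + 2*y^3 + 5*y^2 + 2*y - 2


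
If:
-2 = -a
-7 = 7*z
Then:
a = 2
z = -1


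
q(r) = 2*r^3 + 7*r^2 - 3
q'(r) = 6*r^2 + 14*r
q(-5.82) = -160.17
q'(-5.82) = 121.75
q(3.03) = 116.90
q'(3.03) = 97.51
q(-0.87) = 0.98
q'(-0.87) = -7.64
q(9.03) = 2040.41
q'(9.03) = 615.67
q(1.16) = 9.54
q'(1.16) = 24.31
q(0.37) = -1.94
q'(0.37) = 6.00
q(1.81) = 31.79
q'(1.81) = 45.00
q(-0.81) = 0.53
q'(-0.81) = -7.40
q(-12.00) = -2451.00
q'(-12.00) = 696.00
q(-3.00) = 6.00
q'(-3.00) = 12.00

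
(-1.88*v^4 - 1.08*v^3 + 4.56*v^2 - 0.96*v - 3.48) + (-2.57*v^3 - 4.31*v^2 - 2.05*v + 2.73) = -1.88*v^4 - 3.65*v^3 + 0.25*v^2 - 3.01*v - 0.75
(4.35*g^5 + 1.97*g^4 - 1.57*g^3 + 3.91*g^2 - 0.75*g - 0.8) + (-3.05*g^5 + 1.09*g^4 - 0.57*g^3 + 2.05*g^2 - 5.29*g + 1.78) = 1.3*g^5 + 3.06*g^4 - 2.14*g^3 + 5.96*g^2 - 6.04*g + 0.98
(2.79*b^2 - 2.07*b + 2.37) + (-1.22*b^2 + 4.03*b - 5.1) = 1.57*b^2 + 1.96*b - 2.73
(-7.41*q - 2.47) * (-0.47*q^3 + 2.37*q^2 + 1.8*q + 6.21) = 3.4827*q^4 - 16.4008*q^3 - 19.1919*q^2 - 50.4621*q - 15.3387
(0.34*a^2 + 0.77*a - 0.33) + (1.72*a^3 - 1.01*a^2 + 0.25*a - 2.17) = 1.72*a^3 - 0.67*a^2 + 1.02*a - 2.5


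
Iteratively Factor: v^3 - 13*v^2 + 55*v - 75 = (v - 5)*(v^2 - 8*v + 15) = (v - 5)^2*(v - 3)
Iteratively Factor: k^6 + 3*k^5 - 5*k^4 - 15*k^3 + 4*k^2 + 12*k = (k + 1)*(k^5 + 2*k^4 - 7*k^3 - 8*k^2 + 12*k) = (k - 1)*(k + 1)*(k^4 + 3*k^3 - 4*k^2 - 12*k) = (k - 1)*(k + 1)*(k + 3)*(k^3 - 4*k) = (k - 2)*(k - 1)*(k + 1)*(k + 3)*(k^2 + 2*k) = k*(k - 2)*(k - 1)*(k + 1)*(k + 3)*(k + 2)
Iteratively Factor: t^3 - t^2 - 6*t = (t + 2)*(t^2 - 3*t) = t*(t + 2)*(t - 3)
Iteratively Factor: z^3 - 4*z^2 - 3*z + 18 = (z - 3)*(z^2 - z - 6) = (z - 3)^2*(z + 2)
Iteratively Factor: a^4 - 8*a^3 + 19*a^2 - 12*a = (a - 4)*(a^3 - 4*a^2 + 3*a) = (a - 4)*(a - 3)*(a^2 - a) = a*(a - 4)*(a - 3)*(a - 1)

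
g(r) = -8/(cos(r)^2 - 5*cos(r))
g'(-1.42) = -70.03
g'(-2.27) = -2.92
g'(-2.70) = -0.82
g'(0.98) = 4.22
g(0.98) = 3.23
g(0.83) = 2.74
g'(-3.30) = 0.25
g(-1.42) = 10.98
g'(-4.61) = 152.29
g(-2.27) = -2.20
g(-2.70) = -1.50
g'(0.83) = 2.53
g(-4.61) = -15.34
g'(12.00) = -1.16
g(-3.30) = -1.35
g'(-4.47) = 26.90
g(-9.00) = -1.49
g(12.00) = 2.28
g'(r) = -8*(2*sin(r)*cos(r) - 5*sin(r))/(cos(r)^2 - 5*cos(r))^2 = 8*(5 - 2*cos(r))*sin(r)/((cos(r) - 5)^2*cos(r)^2)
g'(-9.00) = -0.78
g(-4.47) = -6.36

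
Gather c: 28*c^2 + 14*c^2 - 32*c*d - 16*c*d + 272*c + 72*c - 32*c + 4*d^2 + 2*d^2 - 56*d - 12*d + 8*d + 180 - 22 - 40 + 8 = 42*c^2 + c*(312 - 48*d) + 6*d^2 - 60*d + 126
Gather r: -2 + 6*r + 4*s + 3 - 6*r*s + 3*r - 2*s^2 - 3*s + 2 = r*(9 - 6*s) - 2*s^2 + s + 3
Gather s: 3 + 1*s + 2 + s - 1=2*s + 4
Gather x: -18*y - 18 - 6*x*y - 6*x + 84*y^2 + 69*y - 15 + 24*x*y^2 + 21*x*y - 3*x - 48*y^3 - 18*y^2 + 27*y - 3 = x*(24*y^2 + 15*y - 9) - 48*y^3 + 66*y^2 + 78*y - 36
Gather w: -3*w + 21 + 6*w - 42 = 3*w - 21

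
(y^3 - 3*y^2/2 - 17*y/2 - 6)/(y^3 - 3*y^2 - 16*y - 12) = (y^2 - 5*y/2 - 6)/(y^2 - 4*y - 12)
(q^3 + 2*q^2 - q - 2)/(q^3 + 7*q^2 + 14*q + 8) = (q - 1)/(q + 4)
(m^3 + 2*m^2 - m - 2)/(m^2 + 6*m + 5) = (m^2 + m - 2)/(m + 5)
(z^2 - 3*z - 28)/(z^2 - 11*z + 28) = (z + 4)/(z - 4)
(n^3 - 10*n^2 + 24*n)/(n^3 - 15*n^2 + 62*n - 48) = n*(n - 4)/(n^2 - 9*n + 8)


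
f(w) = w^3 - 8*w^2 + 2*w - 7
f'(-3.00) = 77.00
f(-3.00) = -112.00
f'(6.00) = 14.00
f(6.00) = -67.00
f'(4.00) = -14.00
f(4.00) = -63.00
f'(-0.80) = 16.72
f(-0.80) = -14.23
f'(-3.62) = 99.23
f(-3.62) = -166.51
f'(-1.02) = 21.44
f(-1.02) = -18.42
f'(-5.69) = 190.17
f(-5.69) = -461.61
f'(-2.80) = 70.32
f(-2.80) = -97.27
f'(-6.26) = 219.72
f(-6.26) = -578.34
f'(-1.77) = 39.72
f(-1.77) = -41.15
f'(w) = 3*w^2 - 16*w + 2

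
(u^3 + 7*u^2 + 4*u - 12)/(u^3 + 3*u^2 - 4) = (u + 6)/(u + 2)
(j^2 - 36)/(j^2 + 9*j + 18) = (j - 6)/(j + 3)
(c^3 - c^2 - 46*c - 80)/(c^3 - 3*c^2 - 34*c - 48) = (c + 5)/(c + 3)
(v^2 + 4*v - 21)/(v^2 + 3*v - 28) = (v - 3)/(v - 4)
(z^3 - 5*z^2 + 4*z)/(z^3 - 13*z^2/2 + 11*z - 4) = 2*z*(z - 1)/(2*z^2 - 5*z + 2)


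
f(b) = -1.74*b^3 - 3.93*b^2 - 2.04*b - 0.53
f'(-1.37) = -1.07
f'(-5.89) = -136.84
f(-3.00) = 17.20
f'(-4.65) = -78.36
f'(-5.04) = -95.02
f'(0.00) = -2.04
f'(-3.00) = -25.44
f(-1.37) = -0.64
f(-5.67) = 201.87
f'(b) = -5.22*b^2 - 7.86*b - 2.04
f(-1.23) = -0.73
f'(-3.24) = -31.37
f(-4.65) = 98.93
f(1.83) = -28.09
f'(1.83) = -33.91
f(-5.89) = 230.69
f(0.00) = -0.53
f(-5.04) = 132.69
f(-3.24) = 24.01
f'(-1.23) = -0.27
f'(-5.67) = -125.29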